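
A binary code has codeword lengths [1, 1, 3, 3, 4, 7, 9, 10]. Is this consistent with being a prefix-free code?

Kraft inequality: Σ 2^(-l_i) ≤ 1 for prefix-free code
Calculating: 2^(-1) + 2^(-1) + 2^(-3) + 2^(-3) + 2^(-4) + 2^(-7) + 2^(-9) + 2^(-10)
= 0.5 + 0.5 + 0.125 + 0.125 + 0.0625 + 0.0078125 + 0.001953125 + 0.0009765625
= 1.3232
Since 1.3232 > 1, prefix-free code does not exist


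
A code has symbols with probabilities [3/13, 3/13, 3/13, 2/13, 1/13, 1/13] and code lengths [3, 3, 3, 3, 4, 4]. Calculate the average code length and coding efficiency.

Average length L = Σ p_i × l_i = 3.1538 bits
Entropy H = 2.4493 bits
Efficiency η = H/L × 100% = 77.66%


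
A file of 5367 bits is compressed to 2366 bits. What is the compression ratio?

Compression ratio = Original / Compressed
= 5367 / 2366 = 2.27:1


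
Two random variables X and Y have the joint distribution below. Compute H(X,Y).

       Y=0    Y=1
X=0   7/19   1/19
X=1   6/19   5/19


H(X,Y) = -Σ p(x,y) log₂ p(x,y)
  p(0,0)=7/19: -0.3684 × log₂(0.3684) = 0.5307
  p(0,1)=1/19: -0.0526 × log₂(0.0526) = 0.2236
  p(1,0)=6/19: -0.3158 × log₂(0.3158) = 0.5251
  p(1,1)=5/19: -0.2632 × log₂(0.2632) = 0.5068
H(X,Y) = 1.7863 bits


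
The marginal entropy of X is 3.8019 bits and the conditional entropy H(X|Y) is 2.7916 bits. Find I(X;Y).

I(X;Y) = H(X) - H(X|Y)
I(X;Y) = 3.8019 - 2.7916 = 1.0103 bits


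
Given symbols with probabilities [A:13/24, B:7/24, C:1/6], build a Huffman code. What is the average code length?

Huffman tree construction:
Combine smallest probabilities repeatedly
Resulting codes:
  A: 1 (length 1)
  B: 01 (length 2)
  C: 00 (length 2)
Average length = Σ p(s) × length(s) = 1.4583 bits


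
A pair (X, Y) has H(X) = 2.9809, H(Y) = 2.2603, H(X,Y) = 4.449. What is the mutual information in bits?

I(X;Y) = H(X) + H(Y) - H(X,Y)
I(X;Y) = 2.9809 + 2.2603 - 4.449 = 0.7922 bits


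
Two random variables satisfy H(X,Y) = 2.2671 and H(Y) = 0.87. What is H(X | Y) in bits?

Chain rule: H(X,Y) = H(X|Y) + H(Y)
H(X|Y) = H(X,Y) - H(Y) = 2.2671 - 0.87 = 1.3971 bits


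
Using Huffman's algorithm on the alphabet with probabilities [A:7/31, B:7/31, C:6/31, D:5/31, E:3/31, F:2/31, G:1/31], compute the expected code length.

Huffman tree construction:
Combine smallest probabilities repeatedly
Resulting codes:
  A: 01 (length 2)
  B: 10 (length 2)
  C: 111 (length 3)
  D: 110 (length 3)
  E: 000 (length 3)
  F: 0011 (length 4)
  G: 0010 (length 4)
Average length = Σ p(s) × length(s) = 2.6452 bits


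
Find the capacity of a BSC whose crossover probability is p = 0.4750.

For BSC with error probability p:
C = 1 - H(p) where H(p) is binary entropy
H(0.4750) = -0.4750 × log₂(0.4750) - 0.5250 × log₂(0.5250)
H(p) = 0.9982
C = 1 - 0.9982 = 0.0018 bits/use


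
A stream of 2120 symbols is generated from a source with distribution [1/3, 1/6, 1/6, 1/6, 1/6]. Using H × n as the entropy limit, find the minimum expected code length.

Entropy H = 2.2516 bits/symbol
Minimum bits = H × n = 2.2516 × 2120
= 4773.45 bits


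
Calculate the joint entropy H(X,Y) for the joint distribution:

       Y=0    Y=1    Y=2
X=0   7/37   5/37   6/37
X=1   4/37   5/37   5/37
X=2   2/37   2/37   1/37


H(X,Y) = -Σ p(x,y) log₂ p(x,y)
  p(0,0)=7/37: -0.1892 × log₂(0.1892) = 0.4545
  p(0,1)=5/37: -0.1351 × log₂(0.1351) = 0.3902
  p(0,2)=6/37: -0.1622 × log₂(0.1622) = 0.4256
  p(1,0)=4/37: -0.1081 × log₂(0.1081) = 0.3470
  p(1,1)=5/37: -0.1351 × log₂(0.1351) = 0.3902
  p(1,2)=5/37: -0.1351 × log₂(0.1351) = 0.3902
  p(2,0)=2/37: -0.0541 × log₂(0.0541) = 0.2275
  p(2,1)=2/37: -0.0541 × log₂(0.0541) = 0.2275
  p(2,2)=1/37: -0.0270 × log₂(0.0270) = 0.1408
H(X,Y) = 2.9935 bits


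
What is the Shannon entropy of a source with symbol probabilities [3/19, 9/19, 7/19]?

H(X) = -Σ p(x) log₂ p(x)
  -3/19 × log₂(3/19) = 0.4205
  -9/19 × log₂(9/19) = 0.5106
  -7/19 × log₂(7/19) = 0.5307
H(X) = 1.4618 bits


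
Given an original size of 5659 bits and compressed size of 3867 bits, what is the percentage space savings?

Space savings = (1 - Compressed/Original) × 100%
= (1 - 3867/5659) × 100%
= 31.67%


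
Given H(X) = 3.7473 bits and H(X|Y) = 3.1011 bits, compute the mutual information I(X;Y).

I(X;Y) = H(X) - H(X|Y)
I(X;Y) = 3.7473 - 3.1011 = 0.6462 bits


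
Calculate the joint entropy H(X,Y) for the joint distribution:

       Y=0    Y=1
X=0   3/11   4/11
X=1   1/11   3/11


H(X,Y) = -Σ p(x,y) log₂ p(x,y)
  p(0,0)=3/11: -0.2727 × log₂(0.2727) = 0.5112
  p(0,1)=4/11: -0.3636 × log₂(0.3636) = 0.5307
  p(1,0)=1/11: -0.0909 × log₂(0.0909) = 0.3145
  p(1,1)=3/11: -0.2727 × log₂(0.2727) = 0.5112
H(X,Y) = 1.8676 bits


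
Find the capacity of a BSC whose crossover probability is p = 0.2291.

For BSC with error probability p:
C = 1 - H(p) where H(p) is binary entropy
H(0.2291) = -0.2291 × log₂(0.2291) - 0.7709 × log₂(0.7709)
H(p) = 0.7764
C = 1 - 0.7764 = 0.2236 bits/use


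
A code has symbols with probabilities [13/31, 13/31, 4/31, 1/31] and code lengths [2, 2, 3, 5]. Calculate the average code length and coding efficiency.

Average length L = Σ p_i × l_i = 2.2258 bits
Entropy H = 1.5925 bits
Efficiency η = H/L × 100% = 71.55%


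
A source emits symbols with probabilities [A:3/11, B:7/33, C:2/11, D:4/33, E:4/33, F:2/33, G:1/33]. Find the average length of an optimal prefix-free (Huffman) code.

Huffman tree construction:
Combine smallest probabilities repeatedly
Resulting codes:
  A: 10 (length 2)
  B: 00 (length 2)
  C: 111 (length 3)
  D: 011 (length 3)
  E: 110 (length 3)
  F: 0101 (length 4)
  G: 0100 (length 4)
Average length = Σ p(s) × length(s) = 2.6061 bits


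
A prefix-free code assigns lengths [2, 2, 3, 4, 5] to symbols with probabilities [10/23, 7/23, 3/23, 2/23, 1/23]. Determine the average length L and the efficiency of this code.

Average length L = Σ p_i × l_i = 2.4348 bits
Entropy H = 1.9311 bits
Efficiency η = H/L × 100% = 79.31%


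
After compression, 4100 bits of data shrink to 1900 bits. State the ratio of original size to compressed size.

Compression ratio = Original / Compressed
= 4100 / 1900 = 2.16:1


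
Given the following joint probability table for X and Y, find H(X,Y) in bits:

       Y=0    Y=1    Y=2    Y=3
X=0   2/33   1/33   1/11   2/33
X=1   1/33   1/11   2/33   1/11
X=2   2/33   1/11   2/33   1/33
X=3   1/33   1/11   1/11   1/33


H(X,Y) = -Σ p(x,y) log₂ p(x,y)
  p(0,0)=2/33: -0.0606 × log₂(0.0606) = 0.2451
  p(0,1)=1/33: -0.0303 × log₂(0.0303) = 0.1529
  p(0,2)=1/11: -0.0909 × log₂(0.0909) = 0.3145
  p(0,3)=2/33: -0.0606 × log₂(0.0606) = 0.2451
  p(1,0)=1/33: -0.0303 × log₂(0.0303) = 0.1529
  p(1,1)=1/11: -0.0909 × log₂(0.0909) = 0.3145
  p(1,2)=2/33: -0.0606 × log₂(0.0606) = 0.2451
  p(1,3)=1/11: -0.0909 × log₂(0.0909) = 0.3145
  p(2,0)=2/33: -0.0606 × log₂(0.0606) = 0.2451
  p(2,1)=1/11: -0.0909 × log₂(0.0909) = 0.3145
  p(2,2)=2/33: -0.0606 × log₂(0.0606) = 0.2451
  p(2,3)=1/33: -0.0303 × log₂(0.0303) = 0.1529
  p(3,0)=1/33: -0.0303 × log₂(0.0303) = 0.1529
  p(3,1)=1/11: -0.0909 × log₂(0.0909) = 0.3145
  p(3,2)=1/11: -0.0909 × log₂(0.0909) = 0.3145
  p(3,3)=1/33: -0.0303 × log₂(0.0303) = 0.1529
H(X,Y) = 3.8768 bits


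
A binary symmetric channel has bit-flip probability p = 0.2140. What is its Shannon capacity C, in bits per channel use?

For BSC with error probability p:
C = 1 - H(p) where H(p) is binary entropy
H(0.2140) = -0.2140 × log₂(0.2140) - 0.7860 × log₂(0.7860)
H(p) = 0.7491
C = 1 - 0.7491 = 0.2509 bits/use


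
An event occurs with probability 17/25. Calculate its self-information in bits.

Information content I(x) = -log₂(p(x))
I = -log₂(17/25) = -log₂(0.6800)
I = 0.5564 bits


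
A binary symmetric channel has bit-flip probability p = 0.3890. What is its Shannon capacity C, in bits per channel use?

For BSC with error probability p:
C = 1 - H(p) where H(p) is binary entropy
H(0.3890) = -0.3890 × log₂(0.3890) - 0.6110 × log₂(0.6110)
H(p) = 0.9642
C = 1 - 0.9642 = 0.0358 bits/use


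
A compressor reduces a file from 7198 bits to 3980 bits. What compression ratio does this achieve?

Compression ratio = Original / Compressed
= 7198 / 3980 = 1.81:1


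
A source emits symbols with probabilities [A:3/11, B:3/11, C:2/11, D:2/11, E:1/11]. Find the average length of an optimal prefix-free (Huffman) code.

Huffman tree construction:
Combine smallest probabilities repeatedly
Resulting codes:
  A: 01 (length 2)
  B: 10 (length 2)
  C: 111 (length 3)
  D: 00 (length 2)
  E: 110 (length 3)
Average length = Σ p(s) × length(s) = 2.2727 bits


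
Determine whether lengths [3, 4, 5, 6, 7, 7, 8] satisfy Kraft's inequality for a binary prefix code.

Kraft inequality: Σ 2^(-l_i) ≤ 1 for prefix-free code
Calculating: 2^(-3) + 2^(-4) + 2^(-5) + 2^(-6) + 2^(-7) + 2^(-7) + 2^(-8)
= 0.125 + 0.0625 + 0.03125 + 0.015625 + 0.0078125 + 0.0078125 + 0.00390625
= 0.2539
Since 0.2539 ≤ 1, prefix-free code exists


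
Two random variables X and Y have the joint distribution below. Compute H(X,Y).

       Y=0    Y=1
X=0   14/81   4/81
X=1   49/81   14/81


H(X,Y) = -Σ p(x,y) log₂ p(x,y)
  p(0,0)=14/81: -0.1728 × log₂(0.1728) = 0.4377
  p(0,1)=4/81: -0.0494 × log₂(0.0494) = 0.2143
  p(1,0)=49/81: -0.6049 × log₂(0.6049) = 0.4387
  p(1,1)=14/81: -0.1728 × log₂(0.1728) = 0.4377
H(X,Y) = 1.5284 bits


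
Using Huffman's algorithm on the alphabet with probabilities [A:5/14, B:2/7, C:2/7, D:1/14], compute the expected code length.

Huffman tree construction:
Combine smallest probabilities repeatedly
Resulting codes:
  A: 11 (length 2)
  B: 01 (length 2)
  C: 10 (length 2)
  D: 00 (length 2)
Average length = Σ p(s) × length(s) = 2.0000 bits


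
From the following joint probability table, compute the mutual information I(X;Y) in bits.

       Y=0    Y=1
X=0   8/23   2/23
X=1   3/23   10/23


H(X) = 0.9877, H(Y) = 0.9986, H(X,Y) = 1.7421
I(X;Y) = H(X) + H(Y) - H(X,Y) = 0.2443 bits


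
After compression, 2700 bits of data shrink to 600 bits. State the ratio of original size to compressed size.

Compression ratio = Original / Compressed
= 2700 / 600 = 4.50:1


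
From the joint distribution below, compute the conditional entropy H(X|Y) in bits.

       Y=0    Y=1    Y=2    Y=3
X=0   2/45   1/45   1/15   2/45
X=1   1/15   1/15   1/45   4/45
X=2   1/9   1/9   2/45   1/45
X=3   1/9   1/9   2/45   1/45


H(X|Y) = Σ_y p(y) H(X|Y=y)
  p(Y=0) = 1/3, H(X|Y=0) = 1.9086
  p(Y=1) = 14/45, H(X|Y=1) = 1.8092
  p(Y=2) = 8/45, H(X|Y=2) = 1.9056
  p(Y=3) = 8/45, H(X|Y=3) = 1.7500
H(X|Y) = 0.3333×1.9086 + 0.3111×1.8092 + 0.1778×1.9056 + 0.1778×1.7500 = 1.8490 bits


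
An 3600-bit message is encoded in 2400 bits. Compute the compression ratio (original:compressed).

Compression ratio = Original / Compressed
= 3600 / 2400 = 1.50:1


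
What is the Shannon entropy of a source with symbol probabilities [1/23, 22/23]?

H(X) = -Σ p(x) log₂ p(x)
  -1/23 × log₂(1/23) = 0.1967
  -22/23 × log₂(22/23) = 0.0613
H(X) = 0.2580 bits


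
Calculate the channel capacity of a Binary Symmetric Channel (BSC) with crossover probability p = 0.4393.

For BSC with error probability p:
C = 1 - H(p) where H(p) is binary entropy
H(0.4393) = -0.4393 × log₂(0.4393) - 0.5607 × log₂(0.5607)
H(p) = 0.9893
C = 1 - 0.9893 = 0.0107 bits/use


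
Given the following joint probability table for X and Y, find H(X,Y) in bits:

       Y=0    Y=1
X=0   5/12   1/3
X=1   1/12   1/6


H(X,Y) = -Σ p(x,y) log₂ p(x,y)
  p(0,0)=5/12: -0.4167 × log₂(0.4167) = 0.5263
  p(0,1)=1/3: -0.3333 × log₂(0.3333) = 0.5283
  p(1,0)=1/12: -0.0833 × log₂(0.0833) = 0.2987
  p(1,1)=1/6: -0.1667 × log₂(0.1667) = 0.4308
H(X,Y) = 1.7842 bits


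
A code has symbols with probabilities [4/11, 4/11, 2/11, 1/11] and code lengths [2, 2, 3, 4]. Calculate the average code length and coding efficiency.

Average length L = Σ p_i × l_i = 2.3636 bits
Entropy H = 1.8231 bits
Efficiency η = H/L × 100% = 77.13%


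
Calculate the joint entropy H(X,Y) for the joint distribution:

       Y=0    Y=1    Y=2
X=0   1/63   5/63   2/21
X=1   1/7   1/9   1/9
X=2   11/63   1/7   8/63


H(X,Y) = -Σ p(x,y) log₂ p(x,y)
  p(0,0)=1/63: -0.0159 × log₂(0.0159) = 0.0949
  p(0,1)=5/63: -0.0794 × log₂(0.0794) = 0.2901
  p(0,2)=2/21: -0.0952 × log₂(0.0952) = 0.3231
  p(1,0)=1/7: -0.1429 × log₂(0.1429) = 0.4011
  p(1,1)=1/9: -0.1111 × log₂(0.1111) = 0.3522
  p(1,2)=1/9: -0.1111 × log₂(0.1111) = 0.3522
  p(2,0)=11/63: -0.1746 × log₂(0.1746) = 0.4396
  p(2,1)=1/7: -0.1429 × log₂(0.1429) = 0.4011
  p(2,2)=8/63: -0.1270 × log₂(0.1270) = 0.3781
H(X,Y) = 3.0323 bits


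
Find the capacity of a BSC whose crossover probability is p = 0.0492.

For BSC with error probability p:
C = 1 - H(p) where H(p) is binary entropy
H(0.0492) = -0.0492 × log₂(0.0492) - 0.9508 × log₂(0.9508)
H(p) = 0.2830
C = 1 - 0.2830 = 0.7170 bits/use


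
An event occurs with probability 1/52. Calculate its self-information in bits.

Information content I(x) = -log₂(p(x))
I = -log₂(1/52) = -log₂(0.0192)
I = 5.7004 bits


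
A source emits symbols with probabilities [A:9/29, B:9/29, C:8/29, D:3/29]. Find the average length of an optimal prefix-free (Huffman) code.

Huffman tree construction:
Combine smallest probabilities repeatedly
Resulting codes:
  A: 10 (length 2)
  B: 11 (length 2)
  C: 01 (length 2)
  D: 00 (length 2)
Average length = Σ p(s) × length(s) = 2.0000 bits


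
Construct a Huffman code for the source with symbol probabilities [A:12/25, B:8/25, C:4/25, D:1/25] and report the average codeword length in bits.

Huffman tree construction:
Combine smallest probabilities repeatedly
Resulting codes:
  A: 0 (length 1)
  B: 11 (length 2)
  C: 101 (length 3)
  D: 100 (length 3)
Average length = Σ p(s) × length(s) = 1.7200 bits


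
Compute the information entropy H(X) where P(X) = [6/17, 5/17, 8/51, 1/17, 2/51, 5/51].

H(X) = -Σ p(x) log₂ p(x)
  -6/17 × log₂(6/17) = 0.5303
  -5/17 × log₂(5/17) = 0.5193
  -8/51 × log₂(8/51) = 0.4192
  -1/17 × log₂(1/17) = 0.2404
  -2/51 × log₂(2/51) = 0.1832
  -5/51 × log₂(5/51) = 0.3285
H(X) = 2.2209 bits


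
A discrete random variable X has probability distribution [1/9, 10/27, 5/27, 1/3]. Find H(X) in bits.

H(X) = -Σ p(x) log₂ p(x)
  -1/9 × log₂(1/9) = 0.3522
  -10/27 × log₂(10/27) = 0.5307
  -5/27 × log₂(5/27) = 0.4505
  -1/3 × log₂(1/3) = 0.5283
H(X) = 1.8618 bits


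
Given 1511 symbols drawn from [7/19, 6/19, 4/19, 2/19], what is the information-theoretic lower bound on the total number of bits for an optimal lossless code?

Entropy H = 1.8710 bits/symbol
Minimum bits = H × n = 1.8710 × 1511
= 2827.11 bits


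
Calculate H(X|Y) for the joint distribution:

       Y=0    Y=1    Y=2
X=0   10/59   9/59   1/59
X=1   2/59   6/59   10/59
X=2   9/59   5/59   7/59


H(X|Y) = Σ_y p(y) H(X|Y=y)
  p(Y=0) = 21/59, H(X|Y=0) = 1.3567
  p(Y=1) = 20/59, H(X|Y=1) = 1.5395
  p(Y=2) = 18/59, H(X|Y=2) = 1.2327
H(X|Y) = 0.3559×1.3567 + 0.3390×1.5395 + 0.3051×1.2327 = 1.3808 bits


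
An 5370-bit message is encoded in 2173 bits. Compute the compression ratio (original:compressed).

Compression ratio = Original / Compressed
= 5370 / 2173 = 2.47:1


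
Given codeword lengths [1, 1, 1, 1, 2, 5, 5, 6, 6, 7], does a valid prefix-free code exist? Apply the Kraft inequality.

Kraft inequality: Σ 2^(-l_i) ≤ 1 for prefix-free code
Calculating: 2^(-1) + 2^(-1) + 2^(-1) + 2^(-1) + 2^(-2) + 2^(-5) + 2^(-5) + 2^(-6) + 2^(-6) + 2^(-7)
= 0.5 + 0.5 + 0.5 + 0.5 + 0.25 + 0.03125 + 0.03125 + 0.015625 + 0.015625 + 0.0078125
= 2.3516
Since 2.3516 > 1, prefix-free code does not exist


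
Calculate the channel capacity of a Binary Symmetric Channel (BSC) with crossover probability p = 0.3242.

For BSC with error probability p:
C = 1 - H(p) where H(p) is binary entropy
H(0.3242) = -0.3242 × log₂(0.3242) - 0.6758 × log₂(0.6758)
H(p) = 0.9089
C = 1 - 0.9089 = 0.0911 bits/use


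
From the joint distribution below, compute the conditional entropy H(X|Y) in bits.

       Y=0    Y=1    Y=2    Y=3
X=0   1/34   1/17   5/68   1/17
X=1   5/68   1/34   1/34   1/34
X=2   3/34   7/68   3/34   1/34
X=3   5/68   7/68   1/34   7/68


H(X|Y) = Σ_y p(y) H(X|Y=y)
  p(Y=0) = 9/34, H(X|Y=0) = 1.9072
  p(Y=1) = 5/17, H(X|Y=1) = 1.8568
  p(Y=2) = 15/68, H(X|Y=2) = 1.8323
  p(Y=3) = 15/68, H(X|Y=3) = 1.7968
H(X|Y) = 0.2647×1.9072 + 0.2941×1.8568 + 0.2206×1.8323 + 0.2206×1.7968 = 1.8515 bits


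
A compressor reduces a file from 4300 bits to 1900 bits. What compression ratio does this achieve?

Compression ratio = Original / Compressed
= 4300 / 1900 = 2.26:1


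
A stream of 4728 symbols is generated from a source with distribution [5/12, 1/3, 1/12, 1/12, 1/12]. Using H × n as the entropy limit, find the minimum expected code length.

Entropy H = 1.9508 bits/symbol
Minimum bits = H × n = 1.9508 × 4728
= 9223.50 bits


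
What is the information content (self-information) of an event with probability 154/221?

Information content I(x) = -log₂(p(x))
I = -log₂(154/221) = -log₂(0.6968)
I = 0.5211 bits


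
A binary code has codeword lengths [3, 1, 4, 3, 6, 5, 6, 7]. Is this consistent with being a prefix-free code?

Kraft inequality: Σ 2^(-l_i) ≤ 1 for prefix-free code
Calculating: 2^(-3) + 2^(-1) + 2^(-4) + 2^(-3) + 2^(-6) + 2^(-5) + 2^(-6) + 2^(-7)
= 0.125 + 0.5 + 0.0625 + 0.125 + 0.015625 + 0.03125 + 0.015625 + 0.0078125
= 0.8828
Since 0.8828 ≤ 1, prefix-free code exists


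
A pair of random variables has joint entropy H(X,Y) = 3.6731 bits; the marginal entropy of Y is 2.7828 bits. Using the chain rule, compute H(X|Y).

Chain rule: H(X,Y) = H(X|Y) + H(Y)
H(X|Y) = H(X,Y) - H(Y) = 3.6731 - 2.7828 = 0.8903 bits


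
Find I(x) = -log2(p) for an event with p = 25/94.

Information content I(x) = -log₂(p(x))
I = -log₂(25/94) = -log₂(0.2660)
I = 1.9107 bits


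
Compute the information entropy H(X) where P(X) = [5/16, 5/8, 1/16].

H(X) = -Σ p(x) log₂ p(x)
  -5/16 × log₂(5/16) = 0.5244
  -5/8 × log₂(5/8) = 0.4238
  -1/16 × log₂(1/16) = 0.2500
H(X) = 1.1982 bits


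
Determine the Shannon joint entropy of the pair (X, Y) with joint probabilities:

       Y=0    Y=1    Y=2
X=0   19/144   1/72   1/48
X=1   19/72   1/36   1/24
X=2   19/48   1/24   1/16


H(X,Y) = -Σ p(x,y) log₂ p(x,y)
  p(0,0)=19/144: -0.1319 × log₂(0.1319) = 0.3855
  p(0,1)=1/72: -0.0139 × log₂(0.0139) = 0.0857
  p(0,2)=1/48: -0.0208 × log₂(0.0208) = 0.1164
  p(1,0)=19/72: -0.2639 × log₂(0.2639) = 0.5072
  p(1,1)=1/36: -0.0278 × log₂(0.0278) = 0.1436
  p(1,2)=1/24: -0.0417 × log₂(0.0417) = 0.1910
  p(2,0)=19/48: -0.3958 × log₂(0.3958) = 0.5292
  p(2,1)=1/24: -0.0417 × log₂(0.0417) = 0.1910
  p(2,2)=1/16: -0.0625 × log₂(0.0625) = 0.2500
H(X,Y) = 2.3997 bits


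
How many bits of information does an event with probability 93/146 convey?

Information content I(x) = -log₂(p(x))
I = -log₂(93/146) = -log₂(0.6370)
I = 0.6507 bits


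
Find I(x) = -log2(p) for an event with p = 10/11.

Information content I(x) = -log₂(p(x))
I = -log₂(10/11) = -log₂(0.9091)
I = 0.1375 bits


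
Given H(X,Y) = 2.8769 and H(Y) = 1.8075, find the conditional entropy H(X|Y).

Chain rule: H(X,Y) = H(X|Y) + H(Y)
H(X|Y) = H(X,Y) - H(Y) = 2.8769 - 1.8075 = 1.0694 bits


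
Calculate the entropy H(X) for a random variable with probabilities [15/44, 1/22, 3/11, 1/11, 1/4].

H(X) = -Σ p(x) log₂ p(x)
  -15/44 × log₂(15/44) = 0.5293
  -1/22 × log₂(1/22) = 0.2027
  -3/11 × log₂(3/11) = 0.5112
  -1/11 × log₂(1/11) = 0.3145
  -1/4 × log₂(1/4) = 0.5000
H(X) = 2.0577 bits


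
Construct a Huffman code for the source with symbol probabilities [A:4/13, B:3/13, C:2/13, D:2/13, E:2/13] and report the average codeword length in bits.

Huffman tree construction:
Combine smallest probabilities repeatedly
Resulting codes:
  A: 10 (length 2)
  B: 01 (length 2)
  C: 110 (length 3)
  D: 111 (length 3)
  E: 00 (length 2)
Average length = Σ p(s) × length(s) = 2.3077 bits


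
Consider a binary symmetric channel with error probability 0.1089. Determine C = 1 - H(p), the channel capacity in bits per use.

For BSC with error probability p:
C = 1 - H(p) where H(p) is binary entropy
H(0.1089) = -0.1089 × log₂(0.1089) - 0.8911 × log₂(0.8911)
H(p) = 0.4966
C = 1 - 0.4966 = 0.5034 bits/use


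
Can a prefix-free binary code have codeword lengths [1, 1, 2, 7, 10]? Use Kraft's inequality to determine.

Kraft inequality: Σ 2^(-l_i) ≤ 1 for prefix-free code
Calculating: 2^(-1) + 2^(-1) + 2^(-2) + 2^(-7) + 2^(-10)
= 0.5 + 0.5 + 0.25 + 0.0078125 + 0.0009765625
= 1.2588
Since 1.2588 > 1, prefix-free code does not exist


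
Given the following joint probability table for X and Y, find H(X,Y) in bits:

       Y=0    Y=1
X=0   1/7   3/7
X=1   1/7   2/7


H(X,Y) = -Σ p(x,y) log₂ p(x,y)
  p(0,0)=1/7: -0.1429 × log₂(0.1429) = 0.4011
  p(0,1)=3/7: -0.4286 × log₂(0.4286) = 0.5239
  p(1,0)=1/7: -0.1429 × log₂(0.1429) = 0.4011
  p(1,1)=2/7: -0.2857 × log₂(0.2857) = 0.5164
H(X,Y) = 1.8424 bits


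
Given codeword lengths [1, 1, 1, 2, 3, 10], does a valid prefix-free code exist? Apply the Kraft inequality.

Kraft inequality: Σ 2^(-l_i) ≤ 1 for prefix-free code
Calculating: 2^(-1) + 2^(-1) + 2^(-1) + 2^(-2) + 2^(-3) + 2^(-10)
= 0.5 + 0.5 + 0.5 + 0.25 + 0.125 + 0.0009765625
= 1.8760
Since 1.8760 > 1, prefix-free code does not exist


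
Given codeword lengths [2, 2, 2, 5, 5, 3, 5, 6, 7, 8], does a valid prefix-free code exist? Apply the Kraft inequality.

Kraft inequality: Σ 2^(-l_i) ≤ 1 for prefix-free code
Calculating: 2^(-2) + 2^(-2) + 2^(-2) + 2^(-5) + 2^(-5) + 2^(-3) + 2^(-5) + 2^(-6) + 2^(-7) + 2^(-8)
= 0.25 + 0.25 + 0.25 + 0.03125 + 0.03125 + 0.125 + 0.03125 + 0.015625 + 0.0078125 + 0.00390625
= 0.9961
Since 0.9961 ≤ 1, prefix-free code exists


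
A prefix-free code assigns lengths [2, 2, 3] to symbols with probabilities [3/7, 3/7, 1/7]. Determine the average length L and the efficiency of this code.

Average length L = Σ p_i × l_i = 2.1429 bits
Entropy H = 1.4488 bits
Efficiency η = H/L × 100% = 67.61%


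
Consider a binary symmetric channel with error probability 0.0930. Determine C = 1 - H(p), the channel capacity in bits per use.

For BSC with error probability p:
C = 1 - H(p) where H(p) is binary entropy
H(0.0930) = -0.0930 × log₂(0.0930) - 0.9070 × log₂(0.9070)
H(p) = 0.4464
C = 1 - 0.4464 = 0.5536 bits/use


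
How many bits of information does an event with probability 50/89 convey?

Information content I(x) = -log₂(p(x))
I = -log₂(50/89) = -log₂(0.5618)
I = 0.8319 bits


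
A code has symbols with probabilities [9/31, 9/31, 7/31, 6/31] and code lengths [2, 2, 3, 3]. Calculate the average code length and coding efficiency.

Average length L = Σ p_i × l_i = 2.4194 bits
Entropy H = 1.9794 bits
Efficiency η = H/L × 100% = 81.81%


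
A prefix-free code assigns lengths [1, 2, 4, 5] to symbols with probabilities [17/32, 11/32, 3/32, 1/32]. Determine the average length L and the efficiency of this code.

Average length L = Σ p_i × l_i = 1.7500 bits
Entropy H = 1.4908 bits
Efficiency η = H/L × 100% = 85.19%


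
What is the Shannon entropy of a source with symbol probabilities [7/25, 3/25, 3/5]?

H(X) = -Σ p(x) log₂ p(x)
  -7/25 × log₂(7/25) = 0.5142
  -3/25 × log₂(3/25) = 0.3671
  -3/5 × log₂(3/5) = 0.4422
H(X) = 1.3235 bits


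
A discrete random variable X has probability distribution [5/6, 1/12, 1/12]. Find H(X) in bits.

H(X) = -Σ p(x) log₂ p(x)
  -5/6 × log₂(5/6) = 0.2192
  -1/12 × log₂(1/12) = 0.2987
  -1/12 × log₂(1/12) = 0.2987
H(X) = 0.8167 bits


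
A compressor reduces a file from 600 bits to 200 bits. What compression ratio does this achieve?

Compression ratio = Original / Compressed
= 600 / 200 = 3.00:1


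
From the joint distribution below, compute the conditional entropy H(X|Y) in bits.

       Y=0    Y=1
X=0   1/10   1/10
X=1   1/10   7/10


H(X|Y) = Σ_y p(y) H(X|Y=y)
  p(Y=0) = 1/5, H(X|Y=0) = 1.0000
  p(Y=1) = 4/5, H(X|Y=1) = 0.5436
H(X|Y) = 0.2000×1.0000 + 0.8000×0.5436 = 0.6349 bits


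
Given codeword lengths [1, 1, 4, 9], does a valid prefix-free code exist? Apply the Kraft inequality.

Kraft inequality: Σ 2^(-l_i) ≤ 1 for prefix-free code
Calculating: 2^(-1) + 2^(-1) + 2^(-4) + 2^(-9)
= 0.5 + 0.5 + 0.0625 + 0.001953125
= 1.0645
Since 1.0645 > 1, prefix-free code does not exist


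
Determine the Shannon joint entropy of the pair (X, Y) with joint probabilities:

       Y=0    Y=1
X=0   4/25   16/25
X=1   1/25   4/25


H(X,Y) = -Σ p(x,y) log₂ p(x,y)
  p(0,0)=4/25: -0.1600 × log₂(0.1600) = 0.4230
  p(0,1)=16/25: -0.6400 × log₂(0.6400) = 0.4121
  p(1,0)=1/25: -0.0400 × log₂(0.0400) = 0.1858
  p(1,1)=4/25: -0.1600 × log₂(0.1600) = 0.4230
H(X,Y) = 1.4439 bits


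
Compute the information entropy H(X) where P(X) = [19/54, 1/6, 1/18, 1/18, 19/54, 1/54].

H(X) = -Σ p(x) log₂ p(x)
  -19/54 × log₂(19/54) = 0.5302
  -1/6 × log₂(1/6) = 0.4308
  -1/18 × log₂(1/18) = 0.2317
  -1/18 × log₂(1/18) = 0.2317
  -19/54 × log₂(19/54) = 0.5302
  -1/54 × log₂(1/54) = 0.1066
H(X) = 2.0612 bits


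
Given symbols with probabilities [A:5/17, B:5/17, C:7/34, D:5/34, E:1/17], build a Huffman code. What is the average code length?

Huffman tree construction:
Combine smallest probabilities repeatedly
Resulting codes:
  A: 10 (length 2)
  B: 11 (length 2)
  C: 00 (length 2)
  D: 011 (length 3)
  E: 010 (length 3)
Average length = Σ p(s) × length(s) = 2.2059 bits


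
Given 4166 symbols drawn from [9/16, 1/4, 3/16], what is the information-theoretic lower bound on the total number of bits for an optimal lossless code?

Entropy H = 1.4197 bits/symbol
Minimum bits = H × n = 1.4197 × 4166
= 5914.62 bits


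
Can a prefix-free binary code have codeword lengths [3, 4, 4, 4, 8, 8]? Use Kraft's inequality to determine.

Kraft inequality: Σ 2^(-l_i) ≤ 1 for prefix-free code
Calculating: 2^(-3) + 2^(-4) + 2^(-4) + 2^(-4) + 2^(-8) + 2^(-8)
= 0.125 + 0.0625 + 0.0625 + 0.0625 + 0.00390625 + 0.00390625
= 0.3203
Since 0.3203 ≤ 1, prefix-free code exists


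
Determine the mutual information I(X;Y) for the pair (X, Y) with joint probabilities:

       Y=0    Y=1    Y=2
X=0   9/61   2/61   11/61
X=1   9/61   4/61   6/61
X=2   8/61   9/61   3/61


H(X) = 1.5823, H(Y) = 1.5495, H(X,Y) = 3.0142
I(X;Y) = H(X) + H(Y) - H(X,Y) = 0.1176 bits


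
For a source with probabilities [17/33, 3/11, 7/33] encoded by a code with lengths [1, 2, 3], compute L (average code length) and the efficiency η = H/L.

Average length L = Σ p_i × l_i = 1.6970 bits
Entropy H = 1.4787 bits
Efficiency η = H/L × 100% = 87.14%


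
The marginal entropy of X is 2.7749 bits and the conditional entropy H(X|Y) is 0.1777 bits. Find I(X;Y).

I(X;Y) = H(X) - H(X|Y)
I(X;Y) = 2.7749 - 0.1777 = 2.5972 bits


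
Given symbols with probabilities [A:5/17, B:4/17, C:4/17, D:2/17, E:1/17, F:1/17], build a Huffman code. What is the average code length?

Huffman tree construction:
Combine smallest probabilities repeatedly
Resulting codes:
  A: 11 (length 2)
  B: 00 (length 2)
  C: 01 (length 2)
  D: 100 (length 3)
  E: 1010 (length 4)
  F: 1011 (length 4)
Average length = Σ p(s) × length(s) = 2.3529 bits


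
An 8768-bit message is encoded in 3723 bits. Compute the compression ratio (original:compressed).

Compression ratio = Original / Compressed
= 8768 / 3723 = 2.36:1


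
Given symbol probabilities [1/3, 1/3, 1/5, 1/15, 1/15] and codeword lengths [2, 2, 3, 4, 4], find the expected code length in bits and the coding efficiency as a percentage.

Average length L = Σ p_i × l_i = 2.4667 bits
Entropy H = 2.0419 bits
Efficiency η = H/L × 100% = 82.78%


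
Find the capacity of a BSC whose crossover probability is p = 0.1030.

For BSC with error probability p:
C = 1 - H(p) where H(p) is binary entropy
H(0.1030) = -0.1030 × log₂(0.1030) - 0.8970 × log₂(0.8970)
H(p) = 0.4784
C = 1 - 0.4784 = 0.5216 bits/use


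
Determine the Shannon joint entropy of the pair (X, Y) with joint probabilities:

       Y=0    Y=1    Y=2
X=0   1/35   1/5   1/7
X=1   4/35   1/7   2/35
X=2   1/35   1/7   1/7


H(X,Y) = -Σ p(x,y) log₂ p(x,y)
  p(0,0)=1/35: -0.0286 × log₂(0.0286) = 0.1466
  p(0,1)=1/5: -0.2000 × log₂(0.2000) = 0.4644
  p(0,2)=1/7: -0.1429 × log₂(0.1429) = 0.4011
  p(1,0)=4/35: -0.1143 × log₂(0.1143) = 0.3576
  p(1,1)=1/7: -0.1429 × log₂(0.1429) = 0.4011
  p(1,2)=2/35: -0.0571 × log₂(0.0571) = 0.2360
  p(2,0)=1/35: -0.0286 × log₂(0.0286) = 0.1466
  p(2,1)=1/7: -0.1429 × log₂(0.1429) = 0.4011
  p(2,2)=1/7: -0.1429 × log₂(0.1429) = 0.4011
H(X,Y) = 2.9553 bits


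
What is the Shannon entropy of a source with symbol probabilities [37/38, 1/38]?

H(X) = -Σ p(x) log₂ p(x)
  -37/38 × log₂(37/38) = 0.0375
  -1/38 × log₂(1/38) = 0.1381
H(X) = 0.1756 bits


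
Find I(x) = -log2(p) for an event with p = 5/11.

Information content I(x) = -log₂(p(x))
I = -log₂(5/11) = -log₂(0.4545)
I = 1.1375 bits


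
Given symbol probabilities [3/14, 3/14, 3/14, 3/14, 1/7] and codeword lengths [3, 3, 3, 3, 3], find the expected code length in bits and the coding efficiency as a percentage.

Average length L = Σ p_i × l_i = 3.0000 bits
Entropy H = 2.3060 bits
Efficiency η = H/L × 100% = 76.87%


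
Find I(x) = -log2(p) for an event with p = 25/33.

Information content I(x) = -log₂(p(x))
I = -log₂(25/33) = -log₂(0.7576)
I = 0.4005 bits


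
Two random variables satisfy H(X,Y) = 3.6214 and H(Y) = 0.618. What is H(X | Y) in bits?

Chain rule: H(X,Y) = H(X|Y) + H(Y)
H(X|Y) = H(X,Y) - H(Y) = 3.6214 - 0.618 = 3.0034 bits


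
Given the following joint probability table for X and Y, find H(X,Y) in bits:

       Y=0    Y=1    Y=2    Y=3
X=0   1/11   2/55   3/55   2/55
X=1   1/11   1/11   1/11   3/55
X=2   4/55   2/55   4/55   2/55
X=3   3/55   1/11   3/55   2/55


H(X,Y) = -Σ p(x,y) log₂ p(x,y)
  p(0,0)=1/11: -0.0909 × log₂(0.0909) = 0.3145
  p(0,1)=2/55: -0.0364 × log₂(0.0364) = 0.1739
  p(0,2)=3/55: -0.0545 × log₂(0.0545) = 0.2289
  p(0,3)=2/55: -0.0364 × log₂(0.0364) = 0.1739
  p(1,0)=1/11: -0.0909 × log₂(0.0909) = 0.3145
  p(1,1)=1/11: -0.0909 × log₂(0.0909) = 0.3145
  p(1,2)=1/11: -0.0909 × log₂(0.0909) = 0.3145
  p(1,3)=3/55: -0.0545 × log₂(0.0545) = 0.2289
  p(2,0)=4/55: -0.0727 × log₂(0.0727) = 0.2750
  p(2,1)=2/55: -0.0364 × log₂(0.0364) = 0.1739
  p(2,2)=4/55: -0.0727 × log₂(0.0727) = 0.2750
  p(2,3)=2/55: -0.0364 × log₂(0.0364) = 0.1739
  p(3,0)=3/55: -0.0545 × log₂(0.0545) = 0.2289
  p(3,1)=1/11: -0.0909 × log₂(0.0909) = 0.3145
  p(3,2)=3/55: -0.0545 × log₂(0.0545) = 0.2289
  p(3,3)=2/55: -0.0364 × log₂(0.0364) = 0.1739
H(X,Y) = 3.9074 bits


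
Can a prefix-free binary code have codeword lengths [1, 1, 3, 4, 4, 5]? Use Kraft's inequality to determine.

Kraft inequality: Σ 2^(-l_i) ≤ 1 for prefix-free code
Calculating: 2^(-1) + 2^(-1) + 2^(-3) + 2^(-4) + 2^(-4) + 2^(-5)
= 0.5 + 0.5 + 0.125 + 0.0625 + 0.0625 + 0.03125
= 1.2812
Since 1.2812 > 1, prefix-free code does not exist


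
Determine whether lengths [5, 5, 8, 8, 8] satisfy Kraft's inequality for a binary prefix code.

Kraft inequality: Σ 2^(-l_i) ≤ 1 for prefix-free code
Calculating: 2^(-5) + 2^(-5) + 2^(-8) + 2^(-8) + 2^(-8)
= 0.03125 + 0.03125 + 0.00390625 + 0.00390625 + 0.00390625
= 0.0742
Since 0.0742 ≤ 1, prefix-free code exists


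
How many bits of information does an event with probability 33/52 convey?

Information content I(x) = -log₂(p(x))
I = -log₂(33/52) = -log₂(0.6346)
I = 0.6560 bits


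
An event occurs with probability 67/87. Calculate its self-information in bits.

Information content I(x) = -log₂(p(x))
I = -log₂(67/87) = -log₂(0.7701)
I = 0.3769 bits


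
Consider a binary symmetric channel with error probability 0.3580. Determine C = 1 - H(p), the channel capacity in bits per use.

For BSC with error probability p:
C = 1 - H(p) where H(p) is binary entropy
H(0.3580) = -0.3580 × log₂(0.3580) - 0.6420 × log₂(0.6420)
H(p) = 0.9410
C = 1 - 0.9410 = 0.0590 bits/use


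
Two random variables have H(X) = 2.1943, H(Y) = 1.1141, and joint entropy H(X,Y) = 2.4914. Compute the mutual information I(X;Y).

I(X;Y) = H(X) + H(Y) - H(X,Y)
I(X;Y) = 2.1943 + 1.1141 - 2.4914 = 0.817 bits


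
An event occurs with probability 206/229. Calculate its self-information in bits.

Information content I(x) = -log₂(p(x))
I = -log₂(206/229) = -log₂(0.8996)
I = 0.1527 bits


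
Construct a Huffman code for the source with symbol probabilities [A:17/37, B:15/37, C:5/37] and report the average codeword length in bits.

Huffman tree construction:
Combine smallest probabilities repeatedly
Resulting codes:
  A: 0 (length 1)
  B: 11 (length 2)
  C: 10 (length 2)
Average length = Σ p(s) × length(s) = 1.5405 bits


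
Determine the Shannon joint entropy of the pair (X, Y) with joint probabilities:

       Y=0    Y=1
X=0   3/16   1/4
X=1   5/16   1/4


H(X,Y) = -Σ p(x,y) log₂ p(x,y)
  p(0,0)=3/16: -0.1875 × log₂(0.1875) = 0.4528
  p(0,1)=1/4: -0.2500 × log₂(0.2500) = 0.5000
  p(1,0)=5/16: -0.3125 × log₂(0.3125) = 0.5244
  p(1,1)=1/4: -0.2500 × log₂(0.2500) = 0.5000
H(X,Y) = 1.9772 bits


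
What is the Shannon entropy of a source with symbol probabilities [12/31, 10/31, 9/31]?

H(X) = -Σ p(x) log₂ p(x)
  -12/31 × log₂(12/31) = 0.5300
  -10/31 × log₂(10/31) = 0.5265
  -9/31 × log₂(9/31) = 0.5180
H(X) = 1.5746 bits


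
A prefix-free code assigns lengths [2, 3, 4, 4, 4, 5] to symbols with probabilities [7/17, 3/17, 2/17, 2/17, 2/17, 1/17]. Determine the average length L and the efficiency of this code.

Average length L = Σ p_i × l_i = 3.0588 bits
Entropy H = 2.2989 bits
Efficiency η = H/L × 100% = 75.15%


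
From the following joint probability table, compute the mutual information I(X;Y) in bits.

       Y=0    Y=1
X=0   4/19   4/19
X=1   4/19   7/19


H(X) = 0.9819, H(Y) = 0.9819, H(X,Y) = 1.9505
I(X;Y) = H(X) + H(Y) - H(X,Y) = 0.0134 bits


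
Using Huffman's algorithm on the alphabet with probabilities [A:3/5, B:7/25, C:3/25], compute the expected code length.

Huffman tree construction:
Combine smallest probabilities repeatedly
Resulting codes:
  A: 1 (length 1)
  B: 01 (length 2)
  C: 00 (length 2)
Average length = Σ p(s) × length(s) = 1.4000 bits


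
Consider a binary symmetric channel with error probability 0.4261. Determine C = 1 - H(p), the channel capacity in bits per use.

For BSC with error probability p:
C = 1 - H(p) where H(p) is binary entropy
H(0.4261) = -0.4261 × log₂(0.4261) - 0.5739 × log₂(0.5739)
H(p) = 0.9842
C = 1 - 0.9842 = 0.0158 bits/use


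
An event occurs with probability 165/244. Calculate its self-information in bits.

Information content I(x) = -log₂(p(x))
I = -log₂(165/244) = -log₂(0.6762)
I = 0.5644 bits


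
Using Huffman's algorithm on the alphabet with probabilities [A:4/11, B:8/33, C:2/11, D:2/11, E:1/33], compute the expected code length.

Huffman tree construction:
Combine smallest probabilities repeatedly
Resulting codes:
  A: 11 (length 2)
  B: 10 (length 2)
  C: 011 (length 3)
  D: 00 (length 2)
  E: 010 (length 3)
Average length = Σ p(s) × length(s) = 2.2121 bits


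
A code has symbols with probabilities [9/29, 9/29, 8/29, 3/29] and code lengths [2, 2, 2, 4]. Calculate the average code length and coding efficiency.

Average length L = Σ p_i × l_i = 2.2069 bits
Entropy H = 1.8989 bits
Efficiency η = H/L × 100% = 86.04%


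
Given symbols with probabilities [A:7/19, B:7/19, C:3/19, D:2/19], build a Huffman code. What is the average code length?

Huffman tree construction:
Combine smallest probabilities repeatedly
Resulting codes:
  A: 11 (length 2)
  B: 0 (length 1)
  C: 101 (length 3)
  D: 100 (length 3)
Average length = Σ p(s) × length(s) = 1.8947 bits


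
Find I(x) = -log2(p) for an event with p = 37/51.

Information content I(x) = -log₂(p(x))
I = -log₂(37/51) = -log₂(0.7255)
I = 0.4630 bits


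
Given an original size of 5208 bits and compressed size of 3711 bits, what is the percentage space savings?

Space savings = (1 - Compressed/Original) × 100%
= (1 - 3711/5208) × 100%
= 28.74%


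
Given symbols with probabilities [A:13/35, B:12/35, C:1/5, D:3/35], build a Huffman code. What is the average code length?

Huffman tree construction:
Combine smallest probabilities repeatedly
Resulting codes:
  A: 0 (length 1)
  B: 11 (length 2)
  C: 101 (length 3)
  D: 100 (length 3)
Average length = Σ p(s) × length(s) = 1.9143 bits


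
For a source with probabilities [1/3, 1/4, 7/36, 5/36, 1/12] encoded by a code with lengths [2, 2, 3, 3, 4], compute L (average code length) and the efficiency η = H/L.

Average length L = Σ p_i × l_i = 2.5000 bits
Entropy H = 2.1820 bits
Efficiency η = H/L × 100% = 87.28%


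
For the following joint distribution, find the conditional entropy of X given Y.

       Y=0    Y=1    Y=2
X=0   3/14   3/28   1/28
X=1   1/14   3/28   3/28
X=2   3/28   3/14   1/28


H(X|Y) = Σ_y p(y) H(X|Y=y)
  p(Y=0) = 11/28, H(X|Y=0) = 1.4354
  p(Y=1) = 3/7, H(X|Y=1) = 1.5000
  p(Y=2) = 5/28, H(X|Y=2) = 1.3710
H(X|Y) = 0.3929×1.4354 + 0.4286×1.5000 + 0.1786×1.3710 = 1.4516 bits


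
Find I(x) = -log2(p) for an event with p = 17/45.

Information content I(x) = -log₂(p(x))
I = -log₂(17/45) = -log₂(0.3778)
I = 1.4044 bits


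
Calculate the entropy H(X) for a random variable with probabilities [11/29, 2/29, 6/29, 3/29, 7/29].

H(X) = -Σ p(x) log₂ p(x)
  -11/29 × log₂(11/29) = 0.5305
  -2/29 × log₂(2/29) = 0.2661
  -6/29 × log₂(6/29) = 0.4703
  -3/29 × log₂(3/29) = 0.3386
  -7/29 × log₂(7/29) = 0.4950
H(X) = 2.1004 bits


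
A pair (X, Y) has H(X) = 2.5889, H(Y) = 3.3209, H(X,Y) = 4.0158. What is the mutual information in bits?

I(X;Y) = H(X) + H(Y) - H(X,Y)
I(X;Y) = 2.5889 + 3.3209 - 4.0158 = 1.894 bits


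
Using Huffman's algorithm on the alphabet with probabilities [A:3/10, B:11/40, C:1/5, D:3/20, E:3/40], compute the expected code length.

Huffman tree construction:
Combine smallest probabilities repeatedly
Resulting codes:
  A: 11 (length 2)
  B: 10 (length 2)
  C: 00 (length 2)
  D: 011 (length 3)
  E: 010 (length 3)
Average length = Σ p(s) × length(s) = 2.2250 bits


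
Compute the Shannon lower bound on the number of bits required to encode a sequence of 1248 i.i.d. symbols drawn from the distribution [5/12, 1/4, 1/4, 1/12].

Entropy H = 1.8250 bits/symbol
Minimum bits = H × n = 1.8250 × 1248
= 2277.61 bits


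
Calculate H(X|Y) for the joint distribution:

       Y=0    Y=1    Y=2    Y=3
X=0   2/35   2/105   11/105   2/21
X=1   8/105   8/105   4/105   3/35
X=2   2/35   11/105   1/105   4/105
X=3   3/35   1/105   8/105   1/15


H(X|Y) = Σ_y p(y) H(X|Y=y)
  p(Y=0) = 29/105, H(X|Y=0) = 1.9770
  p(Y=1) = 22/105, H(X|Y=1) = 1.5479
  p(Y=2) = 8/35, H(X|Y=2) = 1.6661
  p(Y=3) = 2/7, H(X|Y=3) = 1.9269
H(X|Y) = 0.2762×1.9770 + 0.2095×1.5479 + 0.2286×1.6661 + 0.2857×1.9269 = 1.8017 bits


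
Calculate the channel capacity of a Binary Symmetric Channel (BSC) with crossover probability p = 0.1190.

For BSC with error probability p:
C = 1 - H(p) where H(p) is binary entropy
H(0.1190) = -0.1190 × log₂(0.1190) - 0.8810 × log₂(0.8810)
H(p) = 0.5265
C = 1 - 0.5265 = 0.4735 bits/use


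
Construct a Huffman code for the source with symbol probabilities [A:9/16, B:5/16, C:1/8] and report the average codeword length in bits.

Huffman tree construction:
Combine smallest probabilities repeatedly
Resulting codes:
  A: 1 (length 1)
  B: 01 (length 2)
  C: 00 (length 2)
Average length = Σ p(s) × length(s) = 1.4375 bits
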